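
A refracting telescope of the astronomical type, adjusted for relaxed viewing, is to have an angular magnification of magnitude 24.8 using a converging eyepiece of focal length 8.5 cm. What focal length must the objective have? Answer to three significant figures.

211 cm

|M| = f_obj/|f_eye|, so f_obj = |M| x |f_eye| = 24.8 x 8.5 = 210.800 cm.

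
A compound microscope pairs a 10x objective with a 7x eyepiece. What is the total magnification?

The overall magnification of a compound microscope is the product of the objective and eyepiece magnifications:
M = M_obj x M_eye = 10 x 7 = 70.

70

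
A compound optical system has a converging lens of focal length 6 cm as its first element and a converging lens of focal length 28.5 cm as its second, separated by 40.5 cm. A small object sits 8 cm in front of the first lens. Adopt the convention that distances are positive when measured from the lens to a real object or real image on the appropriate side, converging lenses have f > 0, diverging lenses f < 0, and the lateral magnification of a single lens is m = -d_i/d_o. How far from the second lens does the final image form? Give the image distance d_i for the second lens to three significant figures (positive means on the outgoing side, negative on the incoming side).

Applying the thin-lens equation to the first lens, 1/6 = 1/8 + 1/d_i1, which gives d_i1 = 24.000 cm.
Object distance for lens 2: d_o2 = 40.5 - 24.000 = 16.500 cm.
Applying the thin-lens equation again with f_2 = 28.5 cm and d_o2 = 16.500 cm gives d_i2 = -39.187 cm.

-39.2 cm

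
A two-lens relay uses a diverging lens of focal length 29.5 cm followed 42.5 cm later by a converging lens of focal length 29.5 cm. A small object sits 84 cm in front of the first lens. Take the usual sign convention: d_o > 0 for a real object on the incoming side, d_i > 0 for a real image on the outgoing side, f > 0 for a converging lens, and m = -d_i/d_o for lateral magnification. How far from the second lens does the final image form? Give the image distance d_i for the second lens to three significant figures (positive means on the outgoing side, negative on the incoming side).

Lens 1: 1/d_i1 = 1/f_1 - 1/d_o1 = 1/(-29.5) - 1/84 = -0.04580 cm^-1, so d_i1 = -21.833 cm.
The intermediate image is virtual, 21.833 cm to the left of lens 1, so d_o2 = L - d_i1 = 42.5 - (-21.833) = 64.333 cm.
Lens 2: 1/d_i2 = 1/f_2 - 1/d_o2 = 1/29.5 - 1/(64.333) = 0.01835 cm^-1, so d_i2 = 54.484 cm.

54.5 cm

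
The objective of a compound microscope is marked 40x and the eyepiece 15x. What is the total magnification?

The overall magnification of a compound microscope is the product of the objective and eyepiece magnifications:
M = M_obj x M_eye = 40 x 15 = 600.

600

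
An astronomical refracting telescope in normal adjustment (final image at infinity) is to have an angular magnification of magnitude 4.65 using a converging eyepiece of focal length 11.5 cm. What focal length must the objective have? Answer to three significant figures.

|M| = f_obj/|f_eye|, so f_obj = |M| x |f_eye| = 4.65 x 11.5 = 53.475 cm.

53.5 cm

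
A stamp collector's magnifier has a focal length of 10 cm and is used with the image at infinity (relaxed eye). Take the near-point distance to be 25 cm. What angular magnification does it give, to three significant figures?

2.50

M = D/f = 25/10 = 2.500.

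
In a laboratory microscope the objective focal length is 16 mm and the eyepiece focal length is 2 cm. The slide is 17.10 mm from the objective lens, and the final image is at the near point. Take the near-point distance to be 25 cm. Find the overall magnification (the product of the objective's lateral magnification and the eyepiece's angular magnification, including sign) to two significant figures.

Convert to cm: f_obj = 16 mm = 1.6 cm; d_o = 17.10 mm = 1.71 cm.
Objective: 1/d_i = 1/f_obj - 1/d_o = 1/1.6 - 1/1.71 = 0.04020 cm^-1, so d_i = 24.873 cm.
m_obj = -d_i/d_o = -24.873/1.71 = -14.545.
Eyepiece angular magnification (image at near point): M_eye = 1 + D/f_e = 1 + 25/2 = 13.500.
Overall M = m_obj x M_eye = (-14.545)(13.500) = -196.36.

-200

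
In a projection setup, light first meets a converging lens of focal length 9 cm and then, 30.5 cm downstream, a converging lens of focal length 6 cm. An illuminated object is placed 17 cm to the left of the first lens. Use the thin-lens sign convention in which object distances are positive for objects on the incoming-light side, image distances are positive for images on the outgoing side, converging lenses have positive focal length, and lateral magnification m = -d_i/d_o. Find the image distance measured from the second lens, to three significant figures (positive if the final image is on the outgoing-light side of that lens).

Applying the thin-lens equation to the first lens, 1/9 = 1/17 + 1/d_i1, which gives d_i1 = 19.125 cm.
Object distance for lens 2: d_o2 = 30.5 - 19.125 = 11.375 cm.
Applying the thin-lens equation again with f_2 = 6 cm and d_o2 = 11.375 cm gives d_i2 = 12.698 cm.

12.7 cm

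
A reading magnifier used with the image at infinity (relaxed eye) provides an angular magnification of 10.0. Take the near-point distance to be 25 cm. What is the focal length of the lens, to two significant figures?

For the image at infinity, M = D/f.
f = D/M = 25/10.0 = 2.500 cm.

2.5 cm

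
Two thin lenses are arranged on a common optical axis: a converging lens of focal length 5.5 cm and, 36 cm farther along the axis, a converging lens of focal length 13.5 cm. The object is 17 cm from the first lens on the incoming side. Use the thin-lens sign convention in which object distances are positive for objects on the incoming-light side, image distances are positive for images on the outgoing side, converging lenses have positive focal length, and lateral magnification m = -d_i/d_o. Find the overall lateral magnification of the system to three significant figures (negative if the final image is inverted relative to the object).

0.449

Lens 1: 1/d_i1 = 1/f_1 - 1/d_o1 = 1/5.5 - 1/17 = 0.12299 cm^-1, so d_i1 = 8.130 cm.
m_1 = -(8.130)/17 = -0.4783.
Object distance for lens 2: d_o2 = 36 - 8.130 = 27.870 cm.
Lens 2: 1/d_i2 = 1/f_2 - 1/d_o2 = 1/13.5 - 1/(27.870) = 0.03819 cm^-1, so d_i2 = 26.183 cm.
m_2 = -(26.183)/(27.870) = -0.9395.
The system's lateral magnification is m_1 m_2 = (-0.4783)(-0.9395) = 0.4493.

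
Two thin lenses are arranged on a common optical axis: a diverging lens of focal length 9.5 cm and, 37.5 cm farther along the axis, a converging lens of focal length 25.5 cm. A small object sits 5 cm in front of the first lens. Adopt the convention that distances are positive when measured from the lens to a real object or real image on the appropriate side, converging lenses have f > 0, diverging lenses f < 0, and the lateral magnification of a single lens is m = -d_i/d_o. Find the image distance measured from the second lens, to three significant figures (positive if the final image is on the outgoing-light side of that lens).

68.1 cm

Applying the thin-lens equation to the first lens, 1/(-9.5) = 1/5 + 1/d_i1, which gives d_i1 = -3.276 cm.
With d_i1 < 0 the first image is virtual and lies on the object side; the object distance for lens 2 is d_o2 = 37.5 - (-3.276) = 40.776 cm.
Applying the thin-lens equation again with f_2 = 25.5 cm and d_o2 = 40.776 cm gives d_i2 = 68.067 cm.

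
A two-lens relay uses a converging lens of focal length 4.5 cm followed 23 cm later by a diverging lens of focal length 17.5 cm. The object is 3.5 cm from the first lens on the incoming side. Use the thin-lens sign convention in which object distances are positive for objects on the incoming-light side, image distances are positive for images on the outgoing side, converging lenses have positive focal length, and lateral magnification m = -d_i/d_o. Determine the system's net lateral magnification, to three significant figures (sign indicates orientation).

First lens: d_i1 = 1/(1/4.5 - 1/3.5) = -15.750 cm.
m_1 = -(-15.750)/3.5 = 4.5000.
The intermediate image is virtual, 15.750 cm to the left of lens 1, so d_o2 = L - d_i1 = 23 - (-15.750) = 38.750 cm.
Second lens: d_i2 = 1/(1/(-17.5) - 1/(38.750)) = -12.056 cm.
m_2 = -(-12.056)/(38.750) = 0.3111.
The system's lateral magnification is m_1 m_2 = (4.5000)(0.3111) = 1.4000.

1.40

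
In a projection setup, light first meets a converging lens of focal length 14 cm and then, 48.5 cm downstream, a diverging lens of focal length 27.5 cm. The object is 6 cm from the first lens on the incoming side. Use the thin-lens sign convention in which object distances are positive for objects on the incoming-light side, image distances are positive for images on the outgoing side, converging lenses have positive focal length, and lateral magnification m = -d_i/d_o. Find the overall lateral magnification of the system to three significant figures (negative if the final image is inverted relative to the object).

First lens: d_i1 = 1/(1/14 - 1/6) = -10.500 cm.
m_1 = -(-10.500)/6 = 1.7500.
With d_i1 < 0 the first image is virtual and lies on the object side; the object distance for lens 2 is d_o2 = 48.5 - (-10.500) = 59.000 cm.
Second lens: d_i2 = 1/(1/(-27.5) - 1/(59.000)) = -18.757 cm.
m_2 = -(-18.757)/(59.000) = 0.3179.
The system's lateral magnification is m_1 m_2 = (1.7500)(0.3179) = 0.5564.

0.556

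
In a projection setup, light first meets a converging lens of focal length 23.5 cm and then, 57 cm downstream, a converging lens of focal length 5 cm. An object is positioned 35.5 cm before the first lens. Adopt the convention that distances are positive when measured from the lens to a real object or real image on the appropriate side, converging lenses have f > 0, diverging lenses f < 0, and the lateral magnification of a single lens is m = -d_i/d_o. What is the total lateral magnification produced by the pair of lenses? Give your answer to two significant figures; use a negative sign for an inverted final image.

-0.56

Lens 1: 1/d_i1 = 1/f_1 - 1/d_o1 = 1/23.5 - 1/35.5 = 0.01438 cm^-1, so d_i1 = 69.521 cm.
m_1 = -(69.521)/35.5 = -1.9583.
Since 69.521 cm > 57 cm, the first image lies past the second lens and serves as a virtual object: d_o2 = L - d_i1 = -12.521 cm.
Lens 2: 1/d_i2 = 1/f_2 - 1/d_o2 = 1/5 - 1/(-12.521) = 0.27987 cm^-1, so d_i2 = 3.573 cm.
m_2 = -(3.573)/(-12.521) = 0.2854.
Overall magnification: m = m_1 m_2 = -0.5589.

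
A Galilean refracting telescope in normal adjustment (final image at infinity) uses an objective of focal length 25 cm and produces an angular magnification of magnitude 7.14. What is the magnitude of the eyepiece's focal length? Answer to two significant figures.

|M| = f_obj/|f_eye|, so |f_eye| = f_obj/|M| = 25/7.14 = 3.501 cm.
(The eyepiece is diverging, so its signed focal length is -3.501 cm.)

3.5 cm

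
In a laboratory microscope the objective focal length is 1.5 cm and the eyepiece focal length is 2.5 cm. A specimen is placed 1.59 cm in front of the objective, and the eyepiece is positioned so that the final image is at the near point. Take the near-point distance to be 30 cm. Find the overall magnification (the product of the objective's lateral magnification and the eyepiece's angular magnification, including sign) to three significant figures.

-217

Objective: 1/d_i = 1/f_obj - 1/d_o = 1/1.5 - 1/1.59 = 0.03774 cm^-1, so d_i = 26.500 cm.
m_obj = -d_i/d_o = -26.500/1.59 = -16.667.
Eyepiece angular magnification (image at near point): M_eye = 1 + D/f_e = 1 + 30/2.5 = 13.000.
Overall M = m_obj x M_eye = (-16.667)(13.000) = -216.67.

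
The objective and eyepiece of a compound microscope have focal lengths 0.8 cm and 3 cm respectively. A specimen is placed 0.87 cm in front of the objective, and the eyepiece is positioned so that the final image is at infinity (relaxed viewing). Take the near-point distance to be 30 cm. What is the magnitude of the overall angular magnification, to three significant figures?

Objective: 1/d_i = 1/f_obj - 1/d_o = 1/0.8 - 1/0.87 = 0.10057 cm^-1, so d_i = 9.943 cm.
m_obj = -d_i/d_o = -9.943/0.87 = -11.429.
Eyepiece angular magnification (image at infinity): M_eye = D/f_e = 30/3 = 10.000.
Overall M = m_obj x M_eye = (-11.429)(10.000) = -114.29.
|M| = 114.29.

114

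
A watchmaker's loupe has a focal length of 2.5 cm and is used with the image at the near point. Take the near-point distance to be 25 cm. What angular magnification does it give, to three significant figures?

11.0

M = 1 + D/f = 1 + 25/2.5 = 11.000.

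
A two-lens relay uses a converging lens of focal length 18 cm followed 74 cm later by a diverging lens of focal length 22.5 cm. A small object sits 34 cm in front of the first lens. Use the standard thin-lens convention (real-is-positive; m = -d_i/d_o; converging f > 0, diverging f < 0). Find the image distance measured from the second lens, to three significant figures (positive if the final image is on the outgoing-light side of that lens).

Lens 1: 1/d_i1 = 1/f_1 - 1/d_o1 = 1/18 - 1/34 = 0.02614 cm^-1, so d_i1 = 38.250 cm.
That image sits 35.750 cm in front of the second lens, so d_o2 = 35.750 cm.
Lens 2: 1/d_i2 = 1/f_2 - 1/d_o2 = 1/(-22.5) - 1/(35.750) = -0.07242 cm^-1, so d_i2 = -13.809 cm.

-13.8 cm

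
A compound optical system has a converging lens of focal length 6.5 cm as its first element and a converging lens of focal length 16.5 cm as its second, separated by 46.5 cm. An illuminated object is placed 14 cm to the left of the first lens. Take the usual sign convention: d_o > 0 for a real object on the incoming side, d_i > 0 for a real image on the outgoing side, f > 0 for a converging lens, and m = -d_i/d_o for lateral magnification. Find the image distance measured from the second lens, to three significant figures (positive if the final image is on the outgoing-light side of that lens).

Lens 1: 1/d_i1 = 1/f_1 - 1/d_o1 = 1/6.5 - 1/14 = 0.08242 cm^-1, so d_i1 = 12.133 cm.
That image sits 34.367 cm in front of the second lens, so d_o2 = 34.367 cm.
Lens 2: 1/d_i2 = 1/f_2 - 1/d_o2 = 1/16.5 - 1/(34.367) = 0.03151 cm^-1, so d_i2 = 31.738 cm.

31.7 cm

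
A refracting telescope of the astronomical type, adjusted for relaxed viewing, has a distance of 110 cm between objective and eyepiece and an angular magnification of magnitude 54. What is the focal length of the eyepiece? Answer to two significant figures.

In normal adjustment the tube length equals f_obj + f_eye and |M| = f_obj/f_eye.
So f_obj = 54 f_eye and 54 f_eye + f_eye = 110 cm, giving f_eye = 110/55 = 2.000 cm and f_obj = 108.000 cm.

2.0 cm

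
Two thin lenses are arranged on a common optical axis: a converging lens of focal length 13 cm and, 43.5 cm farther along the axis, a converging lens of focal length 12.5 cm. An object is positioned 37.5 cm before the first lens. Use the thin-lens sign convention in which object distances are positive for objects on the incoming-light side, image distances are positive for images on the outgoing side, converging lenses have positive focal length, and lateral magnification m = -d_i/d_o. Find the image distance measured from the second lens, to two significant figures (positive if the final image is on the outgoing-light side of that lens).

Applying the thin-lens equation to the first lens, 1/13 = 1/37.5 + 1/d_i1, which gives d_i1 = 19.898 cm.
The intermediate image is 19.898 cm to the right of lens 1, so d_o2 = L - d_i1 = 43.5 - 19.898 = 23.602 cm.
Applying the thin-lens equation again with f_2 = 12.5 cm and d_o2 = 23.602 cm gives d_i2 = 26.574 cm.

27 cm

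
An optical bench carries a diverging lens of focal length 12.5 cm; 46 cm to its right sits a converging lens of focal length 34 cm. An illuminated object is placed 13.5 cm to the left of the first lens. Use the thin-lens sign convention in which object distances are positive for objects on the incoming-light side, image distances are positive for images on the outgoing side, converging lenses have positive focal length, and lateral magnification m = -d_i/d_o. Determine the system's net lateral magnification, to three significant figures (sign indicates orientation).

-0.884

Lens 1: 1/d_i1 = 1/f_1 - 1/d_o1 = 1/(-12.5) - 1/13.5 = -0.15407 cm^-1, so d_i1 = -6.490 cm.
m_1 = -(-6.490)/13.5 = 0.4808.
With d_i1 < 0 the first image is virtual and lies on the object side; the object distance for lens 2 is d_o2 = 46 - (-6.490) = 52.490 cm.
Lens 2: 1/d_i2 = 1/f_2 - 1/d_o2 = 1/34 - 1/(52.490) = 0.01036 cm^-1, so d_i2 = 96.519 cm.
m_2 = -(96.519)/(52.490) = -1.8388.
Total m = m_1 x m_2 = (0.4808)(-1.8388) = -0.8840.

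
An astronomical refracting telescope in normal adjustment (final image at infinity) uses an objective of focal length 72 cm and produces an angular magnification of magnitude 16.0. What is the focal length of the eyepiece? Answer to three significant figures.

4.50 cm

|M| = f_obj/f_eye, so f_eye = f_obj/|M| = 72/16.0 = 4.500 cm.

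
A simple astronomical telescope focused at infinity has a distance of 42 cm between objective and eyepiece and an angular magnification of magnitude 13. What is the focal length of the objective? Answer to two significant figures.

In normal adjustment the tube length equals f_obj + f_eye and |M| = f_obj/f_eye.
So f_obj = 13 f_eye and 13 f_eye + f_eye = 42 cm, giving f_eye = 42/14 = 3.000 cm and f_obj = 39.000 cm.

39 cm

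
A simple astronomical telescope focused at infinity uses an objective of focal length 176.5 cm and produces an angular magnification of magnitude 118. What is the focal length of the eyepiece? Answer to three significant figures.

1.50 cm

|M| = f_obj/f_eye, so f_eye = f_obj/|M| = 176.5/118.0 = 1.496 cm.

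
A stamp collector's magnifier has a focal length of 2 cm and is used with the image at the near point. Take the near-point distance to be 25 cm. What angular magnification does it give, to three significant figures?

13.5

M = 1 + D/f = 1 + 25/2 = 13.500.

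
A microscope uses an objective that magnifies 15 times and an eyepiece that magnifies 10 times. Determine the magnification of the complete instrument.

The overall magnification of a compound microscope is the product of the objective and eyepiece magnifications:
M = M_obj x M_eye = 15 x 10 = 150.

150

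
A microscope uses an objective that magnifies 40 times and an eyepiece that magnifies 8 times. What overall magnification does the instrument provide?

320

The overall magnification of a compound microscope is the product of the objective and eyepiece magnifications:
M = M_obj x M_eye = 40 x 8 = 320.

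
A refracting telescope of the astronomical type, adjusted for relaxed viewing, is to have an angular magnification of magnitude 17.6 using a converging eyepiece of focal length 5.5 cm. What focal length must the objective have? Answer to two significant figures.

97 cm

|M| = f_obj/|f_eye|, so f_obj = |M| x |f_eye| = 17.6 x 5.5 = 96.800 cm.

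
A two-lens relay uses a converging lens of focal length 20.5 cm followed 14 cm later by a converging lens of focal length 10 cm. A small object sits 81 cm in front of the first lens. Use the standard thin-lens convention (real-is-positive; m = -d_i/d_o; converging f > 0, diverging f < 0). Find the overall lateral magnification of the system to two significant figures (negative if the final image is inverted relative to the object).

-0.14

Lens 1: 1/d_i1 = 1/f_1 - 1/d_o1 = 1/20.5 - 1/81 = 0.03643 cm^-1, so d_i1 = 27.446 cm.
m_1 = -(27.446)/81 = -0.3388.
This image would form 27.446 cm past lens 1, i.e. 13.446 cm beyond lens 2, so it is a virtual object for lens 2: d_o2 = 14 - 27.446 = -13.446 cm.
Lens 2: 1/d_i2 = 1/f_2 - 1/d_o2 = 1/10 - 1/(-13.446) = 0.17437 cm^-1, so d_i2 = 5.735 cm.
m_2 = -(5.735)/(-13.446) = 0.4265.
The system's lateral magnification is m_1 m_2 = (-0.3388)(0.4265) = -0.1445.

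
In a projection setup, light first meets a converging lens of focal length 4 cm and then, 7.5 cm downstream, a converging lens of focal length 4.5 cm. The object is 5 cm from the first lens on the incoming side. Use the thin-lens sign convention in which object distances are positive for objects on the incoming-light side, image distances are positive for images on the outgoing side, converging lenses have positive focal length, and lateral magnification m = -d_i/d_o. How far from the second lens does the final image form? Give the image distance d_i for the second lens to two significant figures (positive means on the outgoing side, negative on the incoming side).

Applying the thin-lens equation to the first lens, 1/4 = 1/5 + 1/d_i1, which gives d_i1 = 20.000 cm.
Since 20.000 cm > 7.5 cm, the first image lies past the second lens and serves as a virtual object: d_o2 = L - d_i1 = -12.500 cm.
Applying the thin-lens equation again with f_2 = 4.5 cm and d_o2 = -12.500 cm gives d_i2 = 3.309 cm.

3.3 cm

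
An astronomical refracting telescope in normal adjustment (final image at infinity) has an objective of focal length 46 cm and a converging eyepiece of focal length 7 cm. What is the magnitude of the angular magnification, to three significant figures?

6.57

|M| = f_obj/|f_eye| = 46/7 = 6.571.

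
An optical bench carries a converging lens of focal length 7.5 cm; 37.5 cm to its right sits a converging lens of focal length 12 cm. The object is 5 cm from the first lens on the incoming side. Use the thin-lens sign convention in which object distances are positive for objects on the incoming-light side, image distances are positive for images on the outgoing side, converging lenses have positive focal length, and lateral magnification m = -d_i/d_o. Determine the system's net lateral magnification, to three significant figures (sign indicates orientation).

-0.889

Lens 1: 1/d_i1 = 1/f_1 - 1/d_o1 = 1/7.5 - 1/5 = -0.06667 cm^-1, so d_i1 = -15.000 cm.
m_1 = -(-15.000)/5 = 3.0000.
With d_i1 < 0 the first image is virtual and lies on the object side; the object distance for lens 2 is d_o2 = 37.5 - (-15.000) = 52.500 cm.
Lens 2: 1/d_i2 = 1/f_2 - 1/d_o2 = 1/12 - 1/(52.500) = 0.06429 cm^-1, so d_i2 = 15.556 cm.
m_2 = -(15.556)/(52.500) = -0.2963.
Overall magnification: m = m_1 m_2 = -0.8889.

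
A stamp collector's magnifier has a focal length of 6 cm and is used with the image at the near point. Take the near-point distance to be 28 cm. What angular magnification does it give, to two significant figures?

M = 1 + D/f = 1 + 28/6 = 5.667.

5.7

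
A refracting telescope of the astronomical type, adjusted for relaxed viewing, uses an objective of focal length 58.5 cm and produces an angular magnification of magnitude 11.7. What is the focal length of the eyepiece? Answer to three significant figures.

5.00 cm

|M| = f_obj/f_eye, so f_eye = f_obj/|M| = 58.5/11.7 = 5.000 cm.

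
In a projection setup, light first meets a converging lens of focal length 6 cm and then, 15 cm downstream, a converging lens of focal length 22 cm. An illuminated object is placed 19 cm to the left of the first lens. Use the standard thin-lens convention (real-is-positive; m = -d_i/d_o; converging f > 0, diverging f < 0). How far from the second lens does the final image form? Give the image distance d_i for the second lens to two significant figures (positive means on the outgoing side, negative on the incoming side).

-8.7 cm

First lens: d_i1 = 1/(1/6 - 1/19) = 8.769 cm.
That image sits 6.231 cm in front of the second lens, so d_o2 = 6.231 cm.
Second lens: d_i2 = 1/(1/22 - 1/(6.231)) = -8.693 cm.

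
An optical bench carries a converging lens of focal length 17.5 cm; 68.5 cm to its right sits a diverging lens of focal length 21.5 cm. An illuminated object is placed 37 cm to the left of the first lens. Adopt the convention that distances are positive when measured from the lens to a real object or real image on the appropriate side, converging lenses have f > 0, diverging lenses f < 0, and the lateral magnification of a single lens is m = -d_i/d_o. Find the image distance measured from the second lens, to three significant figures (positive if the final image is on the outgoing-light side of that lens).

-13.4 cm

Applying the thin-lens equation to the first lens, 1/17.5 = 1/37 + 1/d_i1, which gives d_i1 = 33.205 cm.
Object distance for lens 2: d_o2 = 68.5 - 33.205 = 35.295 cm.
Applying the thin-lens equation again with f_2 = -21.5 cm and d_o2 = 35.295 cm gives d_i2 = -13.361 cm.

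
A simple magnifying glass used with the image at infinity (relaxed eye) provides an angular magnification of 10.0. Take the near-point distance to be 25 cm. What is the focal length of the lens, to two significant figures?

2.5 cm

For the image at infinity, M = D/f.
f = D/M = 25/10.0 = 2.500 cm.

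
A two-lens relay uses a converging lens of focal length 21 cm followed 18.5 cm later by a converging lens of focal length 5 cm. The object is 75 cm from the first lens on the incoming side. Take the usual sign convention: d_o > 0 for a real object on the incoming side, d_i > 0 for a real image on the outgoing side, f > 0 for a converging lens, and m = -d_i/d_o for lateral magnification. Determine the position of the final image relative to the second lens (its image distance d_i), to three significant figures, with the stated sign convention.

3.40 cm

Lens 1: 1/d_i1 = 1/f_1 - 1/d_o1 = 1/21 - 1/75 = 0.03429 cm^-1, so d_i1 = 29.167 cm.
Since 29.167 cm > 18.5 cm, the first image lies past the second lens and serves as a virtual object: d_o2 = L - d_i1 = -10.667 cm.
Lens 2: 1/d_i2 = 1/f_2 - 1/d_o2 = 1/5 - 1/(-10.667) = 0.29375 cm^-1, so d_i2 = 3.404 cm.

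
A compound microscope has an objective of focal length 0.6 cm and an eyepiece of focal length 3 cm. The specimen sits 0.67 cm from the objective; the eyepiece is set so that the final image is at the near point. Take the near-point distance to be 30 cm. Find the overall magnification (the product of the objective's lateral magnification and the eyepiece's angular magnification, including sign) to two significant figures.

Objective: 1/d_i = 1/f_obj - 1/d_o = 1/0.6 - 1/0.67 = 0.17413 cm^-1, so d_i = 5.743 cm.
m_obj = -d_i/d_o = -5.743/0.67 = -8.571.
Eyepiece angular magnification (image at near point): M_eye = 1 + D/f_e = 1 + 30/3 = 11.000.
Overall M = m_obj x M_eye = (-8.571)(11.000) = -94.29.

-94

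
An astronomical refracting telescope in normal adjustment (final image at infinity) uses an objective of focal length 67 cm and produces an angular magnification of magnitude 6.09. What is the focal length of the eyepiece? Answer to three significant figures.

|M| = f_obj/f_eye, so f_eye = f_obj/|M| = 67/6.09 = 11.002 cm.

11.0 cm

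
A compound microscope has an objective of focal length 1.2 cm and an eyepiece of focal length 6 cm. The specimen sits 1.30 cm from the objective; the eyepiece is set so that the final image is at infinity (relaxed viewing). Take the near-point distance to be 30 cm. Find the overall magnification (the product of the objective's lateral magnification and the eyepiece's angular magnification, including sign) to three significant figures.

Objective: 1/d_i = 1/f_obj - 1/d_o = 1/1.2 - 1/1.30 = 0.06410 cm^-1, so d_i = 15.600 cm.
m_obj = -d_i/d_o = -15.600/1.30 = -12.000.
Eyepiece angular magnification (image at infinity): M_eye = D/f_e = 30/6 = 5.000.
Overall M = m_obj x M_eye = (-12.000)(5.000) = -60.00.

-60.0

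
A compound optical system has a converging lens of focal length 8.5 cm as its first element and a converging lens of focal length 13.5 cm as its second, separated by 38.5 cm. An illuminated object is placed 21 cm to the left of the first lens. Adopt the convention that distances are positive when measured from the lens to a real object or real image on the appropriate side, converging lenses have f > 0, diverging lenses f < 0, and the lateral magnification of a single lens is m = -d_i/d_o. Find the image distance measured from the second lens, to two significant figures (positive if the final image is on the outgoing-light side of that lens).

31 cm

Lens 1: 1/d_i1 = 1/f_1 - 1/d_o1 = 1/8.5 - 1/21 = 0.07003 cm^-1, so d_i1 = 14.280 cm.
The intermediate image is 14.280 cm to the right of lens 1, so d_o2 = L - d_i1 = 38.5 - 14.280 = 24.220 cm.
Lens 2: 1/d_i2 = 1/f_2 - 1/d_o2 = 1/13.5 - 1/(24.220) = 0.03279 cm^-1, so d_i2 = 30.501 cm.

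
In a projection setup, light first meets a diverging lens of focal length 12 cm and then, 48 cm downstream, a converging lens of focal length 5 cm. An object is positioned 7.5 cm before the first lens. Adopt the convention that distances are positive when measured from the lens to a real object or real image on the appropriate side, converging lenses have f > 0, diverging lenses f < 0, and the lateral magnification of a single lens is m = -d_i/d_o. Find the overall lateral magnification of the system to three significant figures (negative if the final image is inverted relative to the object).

-0.0646

Applying the thin-lens equation to the first lens, 1/(-12) = 1/7.5 + 1/d_i1, which gives d_i1 = -4.615 cm.
Its lateral magnification is m_1 = -d_i1/d_o1 = -(-4.615)/7.5 = 0.6154.
The intermediate image is virtual, 4.615 cm to the left of lens 1, so d_o2 = L - d_i1 = 48 - (-4.615) = 52.615 cm.
Applying the thin-lens equation again with f_2 = 5 cm and d_o2 = 52.615 cm gives d_i2 = 5.525 cm.
m_2 = -(5.525)/(52.615) = -0.1050.
Total m = m_1 x m_2 = (0.6154)(-0.1050) = -0.0646.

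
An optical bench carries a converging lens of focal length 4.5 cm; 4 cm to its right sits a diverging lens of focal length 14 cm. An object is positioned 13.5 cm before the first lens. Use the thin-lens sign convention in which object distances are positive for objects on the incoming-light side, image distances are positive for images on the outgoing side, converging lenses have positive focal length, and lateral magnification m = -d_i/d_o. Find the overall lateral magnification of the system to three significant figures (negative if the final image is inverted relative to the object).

Applying the thin-lens equation to the first lens, 1/4.5 = 1/13.5 + 1/d_i1, which gives d_i1 = 6.750 cm.
Its lateral magnification is m_1 = -d_i1/d_o1 = -(6.750)/13.5 = -0.5000.
Since 6.750 cm > 4 cm, the first image lies past the second lens and serves as a virtual object: d_o2 = L - d_i1 = -2.750 cm.
Applying the thin-lens equation again with f_2 = -14 cm and d_o2 = -2.750 cm gives d_i2 = 3.422 cm.
m_2 = -(3.422)/(-2.750) = 1.2444.
Total m = m_1 x m_2 = (-0.5000)(1.2444) = -0.6222.

-0.622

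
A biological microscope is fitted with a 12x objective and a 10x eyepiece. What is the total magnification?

The overall magnification of a compound microscope is the product of the objective and eyepiece magnifications:
M = M_obj x M_eye = 12 x 10 = 120.

120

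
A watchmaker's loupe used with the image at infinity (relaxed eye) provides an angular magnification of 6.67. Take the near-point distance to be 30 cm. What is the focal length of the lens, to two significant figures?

4.5 cm

For the image at infinity, M = D/f.
f = D/M = 30/6.67 = 4.498 cm.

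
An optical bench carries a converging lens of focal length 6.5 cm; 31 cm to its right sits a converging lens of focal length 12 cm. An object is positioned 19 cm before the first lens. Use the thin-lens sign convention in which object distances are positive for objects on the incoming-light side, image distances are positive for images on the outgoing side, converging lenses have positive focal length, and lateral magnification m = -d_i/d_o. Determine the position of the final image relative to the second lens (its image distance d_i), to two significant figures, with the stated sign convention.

28 cm

Lens 1: 1/d_i1 = 1/f_1 - 1/d_o1 = 1/6.5 - 1/19 = 0.10121 cm^-1, so d_i1 = 9.880 cm.
That image sits 21.120 cm in front of the second lens, so d_o2 = 21.120 cm.
Lens 2: 1/d_i2 = 1/f_2 - 1/d_o2 = 1/12 - 1/(21.120) = 0.03598 cm^-1, so d_i2 = 27.789 cm.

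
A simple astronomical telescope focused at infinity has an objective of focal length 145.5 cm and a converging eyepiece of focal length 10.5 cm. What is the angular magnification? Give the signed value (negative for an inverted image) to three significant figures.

M = -f_obj/f_eye = -145.5/(10.5) = -13.857.

-13.9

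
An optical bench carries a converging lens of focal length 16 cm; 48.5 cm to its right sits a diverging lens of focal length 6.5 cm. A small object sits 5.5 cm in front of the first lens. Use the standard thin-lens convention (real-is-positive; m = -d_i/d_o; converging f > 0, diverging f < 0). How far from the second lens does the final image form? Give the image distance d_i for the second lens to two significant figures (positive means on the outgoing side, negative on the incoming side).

Applying the thin-lens equation to the first lens, 1/16 = 1/5.5 + 1/d_i1, which gives d_i1 = -8.381 cm.
The intermediate image is virtual, 8.381 cm to the left of lens 1, so d_o2 = L - d_i1 = 48.5 - (-8.381) = 56.881 cm.
Applying the thin-lens equation again with f_2 = -6.5 cm and d_o2 = 56.881 cm gives d_i2 = -5.833 cm.

-5.8 cm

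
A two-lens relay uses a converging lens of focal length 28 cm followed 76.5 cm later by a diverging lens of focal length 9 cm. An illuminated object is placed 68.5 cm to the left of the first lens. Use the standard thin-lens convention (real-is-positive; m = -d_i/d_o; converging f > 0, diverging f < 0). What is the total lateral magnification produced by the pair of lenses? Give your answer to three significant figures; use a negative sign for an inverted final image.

-0.163

Applying the thin-lens equation to the first lens, 1/28 = 1/68.5 + 1/d_i1, which gives d_i1 = 47.358 cm.
Its lateral magnification is m_1 = -d_i1/d_o1 = -(47.358)/68.5 = -0.6914.
The intermediate image is 47.358 cm to the right of lens 1, so d_o2 = L - d_i1 = 76.5 - 47.358 = 29.142 cm.
Applying the thin-lens equation again with f_2 = -9 cm and d_o2 = 29.142 cm gives d_i2 = -6.876 cm.
m_2 = -(-6.876)/(29.142) = 0.2360.
Total m = m_1 x m_2 = (-0.6914)(0.2360) = -0.1631.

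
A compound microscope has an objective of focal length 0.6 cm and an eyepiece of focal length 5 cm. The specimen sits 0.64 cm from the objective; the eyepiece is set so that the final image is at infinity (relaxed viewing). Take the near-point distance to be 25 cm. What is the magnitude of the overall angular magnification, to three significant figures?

Objective: 1/d_i = 1/f_obj - 1/d_o = 1/0.6 - 1/0.64 = 0.10417 cm^-1, so d_i = 9.600 cm.
m_obj = -d_i/d_o = -9.600/0.64 = -15.000.
Eyepiece angular magnification (image at infinity): M_eye = D/f_e = 25/5 = 5.000.
Overall M = m_obj x M_eye = (-15.000)(5.000) = -75.00.
|M| = 75.00.

75.0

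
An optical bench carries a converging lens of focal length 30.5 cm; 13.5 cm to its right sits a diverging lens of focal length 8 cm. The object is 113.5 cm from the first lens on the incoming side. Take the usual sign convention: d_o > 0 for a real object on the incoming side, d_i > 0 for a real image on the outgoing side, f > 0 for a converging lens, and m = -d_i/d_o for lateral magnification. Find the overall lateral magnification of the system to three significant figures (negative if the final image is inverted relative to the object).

0.145

Lens 1: 1/d_i1 = 1/f_1 - 1/d_o1 = 1/30.5 - 1/113.5 = 0.02398 cm^-1, so d_i1 = 41.708 cm.
m_1 = -(41.708)/113.5 = -0.3675.
Since 41.708 cm > 13.5 cm, the first image lies past the second lens and serves as a virtual object: d_o2 = L - d_i1 = -28.208 cm.
Lens 2: 1/d_i2 = 1/f_2 - 1/d_o2 = 1/(-8) - 1/(-28.208) = -0.08955 cm^-1, so d_i2 = -11.167 cm.
m_2 = -(-11.167)/(-28.208) = -0.3959.
The system's lateral magnification is m_1 m_2 = (-0.3675)(-0.3959) = 0.1455.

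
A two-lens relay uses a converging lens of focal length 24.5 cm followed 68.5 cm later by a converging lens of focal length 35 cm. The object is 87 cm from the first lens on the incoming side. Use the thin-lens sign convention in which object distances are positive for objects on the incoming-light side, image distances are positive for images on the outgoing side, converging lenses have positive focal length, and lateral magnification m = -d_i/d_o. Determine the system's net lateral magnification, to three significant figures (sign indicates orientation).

Lens 1: 1/d_i1 = 1/f_1 - 1/d_o1 = 1/24.5 - 1/87 = 0.02932 cm^-1, so d_i1 = 34.104 cm.
m_1 = -(34.104)/87 = -0.3920.
The intermediate image is 34.104 cm to the right of lens 1, so d_o2 = L - d_i1 = 68.5 - 34.104 = 34.396 cm.
Lens 2: 1/d_i2 = 1/f_2 - 1/d_o2 = 1/35 - 1/(34.396) = -0.00050 cm^-1, so d_i2 = -1993.146 cm.
m_2 = -(-1993.146)/(34.396) = 57.9470.
The system's lateral magnification is m_1 m_2 = (-0.3920)(57.9470) = -22.7152.

-22.7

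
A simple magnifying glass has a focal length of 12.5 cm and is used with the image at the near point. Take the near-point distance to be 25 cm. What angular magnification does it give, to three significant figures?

M = 1 + D/f = 1 + 25/12.5 = 3.000.

3.00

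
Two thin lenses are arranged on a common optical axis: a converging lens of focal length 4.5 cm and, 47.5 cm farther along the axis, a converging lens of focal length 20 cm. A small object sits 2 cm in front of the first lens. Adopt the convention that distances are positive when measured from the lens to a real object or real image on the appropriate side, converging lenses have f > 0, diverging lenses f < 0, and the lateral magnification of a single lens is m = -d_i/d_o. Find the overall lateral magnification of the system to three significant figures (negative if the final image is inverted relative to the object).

Lens 1: 1/d_i1 = 1/f_1 - 1/d_o1 = 1/4.5 - 1/2 = -0.27778 cm^-1, so d_i1 = -3.600 cm.
m_1 = -(-3.600)/2 = 1.8000.
The intermediate image is virtual, 3.600 cm to the left of lens 1, so d_o2 = L - d_i1 = 47.5 - (-3.600) = 51.100 cm.
Lens 2: 1/d_i2 = 1/f_2 - 1/d_o2 = 1/20 - 1/(51.100) = 0.03043 cm^-1, so d_i2 = 32.862 cm.
m_2 = -(32.862)/(51.100) = -0.6431.
Total m = m_1 x m_2 = (1.8000)(-0.6431) = -1.1576.

-1.16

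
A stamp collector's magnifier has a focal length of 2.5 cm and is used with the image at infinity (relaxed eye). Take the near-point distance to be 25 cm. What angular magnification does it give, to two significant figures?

10

M = D/f = 25/2.5 = 10.000.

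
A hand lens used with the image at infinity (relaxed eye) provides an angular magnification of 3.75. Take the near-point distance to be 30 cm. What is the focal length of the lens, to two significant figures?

For the image at infinity, M = D/f.
f = D/M = 30/3.75 = 8.000 cm.

8.0 cm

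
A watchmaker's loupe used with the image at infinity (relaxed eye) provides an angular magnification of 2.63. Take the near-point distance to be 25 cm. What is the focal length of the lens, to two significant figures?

For the image at infinity, M = D/f.
f = D/M = 25/2.63 = 9.506 cm.

9.5 cm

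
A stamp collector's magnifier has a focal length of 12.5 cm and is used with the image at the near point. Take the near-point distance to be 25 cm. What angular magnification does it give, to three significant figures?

3.00

M = 1 + D/f = 1 + 25/12.5 = 3.000.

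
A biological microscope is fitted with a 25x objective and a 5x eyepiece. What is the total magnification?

125

The overall magnification of a compound microscope is the product of the objective and eyepiece magnifications:
M = M_obj x M_eye = 25 x 5 = 125.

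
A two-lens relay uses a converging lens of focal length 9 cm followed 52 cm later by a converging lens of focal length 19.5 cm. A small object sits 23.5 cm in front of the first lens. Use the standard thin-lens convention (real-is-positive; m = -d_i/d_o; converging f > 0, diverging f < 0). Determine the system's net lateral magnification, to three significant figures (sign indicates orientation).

0.676

Applying the thin-lens equation to the first lens, 1/9 = 1/23.5 + 1/d_i1, which gives d_i1 = 14.586 cm.
Its lateral magnification is m_1 = -d_i1/d_o1 = -(14.586)/23.5 = -0.6207.
That image sits 37.414 cm in front of the second lens, so d_o2 = 37.414 cm.
Applying the thin-lens equation again with f_2 = 19.5 cm and d_o2 = 37.414 cm gives d_i2 = 40.727 cm.
m_2 = -(40.727)/(37.414) = -1.0885.
The system's lateral magnification is m_1 m_2 = (-0.6207)(-1.0885) = 0.6756.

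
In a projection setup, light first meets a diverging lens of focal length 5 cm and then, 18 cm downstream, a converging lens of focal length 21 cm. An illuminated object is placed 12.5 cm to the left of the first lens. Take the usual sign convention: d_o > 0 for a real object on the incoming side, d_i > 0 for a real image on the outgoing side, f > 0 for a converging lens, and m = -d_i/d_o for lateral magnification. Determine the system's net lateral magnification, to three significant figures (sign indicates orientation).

-10.5

Applying the thin-lens equation to the first lens, 1/(-5) = 1/12.5 + 1/d_i1, which gives d_i1 = -3.571 cm.
Its lateral magnification is m_1 = -d_i1/d_o1 = -(-3.571)/12.5 = 0.2857.
The intermediate image is virtual, 3.571 cm to the left of lens 1, so d_o2 = L - d_i1 = 18 - (-3.571) = 21.571 cm.
Applying the thin-lens equation again with f_2 = 21 cm and d_o2 = 21.571 cm gives d_i2 = 792.750 cm.
m_2 = -(792.750)/(21.571) = -36.7500.
The system's lateral magnification is m_1 m_2 = (0.2857)(-36.7500) = -10.5000.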